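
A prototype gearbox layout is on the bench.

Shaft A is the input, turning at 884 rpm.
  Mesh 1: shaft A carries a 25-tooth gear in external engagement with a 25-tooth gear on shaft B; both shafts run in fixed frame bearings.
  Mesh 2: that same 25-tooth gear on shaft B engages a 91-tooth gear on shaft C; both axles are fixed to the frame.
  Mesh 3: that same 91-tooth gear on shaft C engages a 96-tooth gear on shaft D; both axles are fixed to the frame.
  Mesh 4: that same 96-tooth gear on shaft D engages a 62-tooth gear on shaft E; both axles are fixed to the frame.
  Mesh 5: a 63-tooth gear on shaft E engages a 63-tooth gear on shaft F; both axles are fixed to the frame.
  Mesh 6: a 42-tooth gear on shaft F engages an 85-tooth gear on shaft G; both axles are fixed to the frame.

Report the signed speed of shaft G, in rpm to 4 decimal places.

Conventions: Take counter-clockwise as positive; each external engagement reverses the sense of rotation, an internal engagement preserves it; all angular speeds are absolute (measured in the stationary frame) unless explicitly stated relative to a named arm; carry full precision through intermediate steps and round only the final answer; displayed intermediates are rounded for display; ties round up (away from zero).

+176.1290 rpm

class = fixed-axis compound train [6 meshes; 6 ratios multiply, 6 sense flips]
mesh 1 [25T→25T]: ω = 884.0000×25/25 = 884.0000 rpm, sense flips to −
mesh 2 [25T→91T]: ω = 884.0000×25/91 = 242.8571 rpm, sense flips to +
mesh 3 [91T→96T]: ω = 242.8571×91/96 = 230.2083 rpm, sense flips to −
mesh 4 [96T→62T]: ω = 230.2083×96/62 = 356.4516 rpm, sense flips to +
mesh 5 [63T→63T]: ω = 356.4516×63/63 = 356.4516 rpm, sense flips to −
mesh 6 [42T→85T]: ω = 356.4516×42/85 = 176.1290 rpm, sense flips to +
signed output speed = +176.1290 rpm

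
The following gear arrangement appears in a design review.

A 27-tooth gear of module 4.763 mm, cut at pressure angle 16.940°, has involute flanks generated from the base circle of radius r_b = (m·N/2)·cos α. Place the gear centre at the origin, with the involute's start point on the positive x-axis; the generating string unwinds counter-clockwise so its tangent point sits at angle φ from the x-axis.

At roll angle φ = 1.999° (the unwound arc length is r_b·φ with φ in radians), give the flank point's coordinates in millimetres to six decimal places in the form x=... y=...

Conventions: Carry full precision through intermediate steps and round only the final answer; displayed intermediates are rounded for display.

x=61.547953 y=0.000871

single-mesh involute tooth geometry (27T wheel at module 4.763)
pitch radius r_p = m·N/2 = 4.763·27/2 = 64.300500
base radius r_b = r_p·cos α = 64.300500·cos 16.940° = 61.510527
roll angle φ = 1.999° = 0.03488913 rad
x = r_b·(cos φ + φ·sin φ) = 61.547953
y = r_b·(sin φ − φ·cos φ) = 0.000871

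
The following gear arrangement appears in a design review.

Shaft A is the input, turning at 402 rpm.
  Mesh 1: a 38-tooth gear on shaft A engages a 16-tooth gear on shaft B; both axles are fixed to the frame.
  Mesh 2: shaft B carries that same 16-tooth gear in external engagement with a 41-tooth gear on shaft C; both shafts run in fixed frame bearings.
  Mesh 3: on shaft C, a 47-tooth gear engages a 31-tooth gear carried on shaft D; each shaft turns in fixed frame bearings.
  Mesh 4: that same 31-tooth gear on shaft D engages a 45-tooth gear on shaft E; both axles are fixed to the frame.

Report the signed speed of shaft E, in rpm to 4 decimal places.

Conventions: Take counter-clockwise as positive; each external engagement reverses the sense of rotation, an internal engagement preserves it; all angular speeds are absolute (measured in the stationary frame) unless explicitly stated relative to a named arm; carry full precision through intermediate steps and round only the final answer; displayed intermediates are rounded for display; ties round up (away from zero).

+389.1447 rpm

4-mesh fixed-axis compound train (all bearings frame-fixed)
mesh 1 [38T→16T]: ω = 402.0000×38/16 = 954.7500 rpm, sense flips to −
mesh 2 [16T→41T]: ω = 954.7500×16/41 = 372.5854 rpm, sense flips to +
mesh 3 [47T→31T]: ω = 372.5854×47/31 = 564.8875 rpm, sense flips to −
mesh 4 [31T→45T]: ω = 564.8875×31/45 = 389.1447 rpm, sense flips to +
signed output speed = +389.1447 rpm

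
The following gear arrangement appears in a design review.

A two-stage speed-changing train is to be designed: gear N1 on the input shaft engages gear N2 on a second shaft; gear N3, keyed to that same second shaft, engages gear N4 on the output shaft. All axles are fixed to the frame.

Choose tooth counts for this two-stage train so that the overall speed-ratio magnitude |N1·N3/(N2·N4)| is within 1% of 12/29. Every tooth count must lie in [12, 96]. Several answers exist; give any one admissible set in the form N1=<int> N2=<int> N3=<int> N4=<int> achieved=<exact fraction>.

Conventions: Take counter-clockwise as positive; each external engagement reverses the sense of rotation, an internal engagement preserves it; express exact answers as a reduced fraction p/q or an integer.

topology: fixed-axis compound train — 2 stages, target 12/29
target = 12/29 in lowest terms: an exact hit needs N1·N3 = k·12 and N2·N4 = k·29 for one integer k, every count in [12, 96]; additionally prefer no 1:1 stage (N1 ≠ N2, N3 ≠ N4)
k = 1…12: no 1:1-free in-range split of k·12 and k·29 into factor pairs; take k = 13
k = 13: N1·N3 = 156 = 12·13, N2·N4 = 377 = 13·29
achieved = 12·13/(13·29) = 12/29; |achieved − target| = 0 ≤ 3/725 ✓

N1=12 N2=13 N3=13 N4=29 achieved=12/29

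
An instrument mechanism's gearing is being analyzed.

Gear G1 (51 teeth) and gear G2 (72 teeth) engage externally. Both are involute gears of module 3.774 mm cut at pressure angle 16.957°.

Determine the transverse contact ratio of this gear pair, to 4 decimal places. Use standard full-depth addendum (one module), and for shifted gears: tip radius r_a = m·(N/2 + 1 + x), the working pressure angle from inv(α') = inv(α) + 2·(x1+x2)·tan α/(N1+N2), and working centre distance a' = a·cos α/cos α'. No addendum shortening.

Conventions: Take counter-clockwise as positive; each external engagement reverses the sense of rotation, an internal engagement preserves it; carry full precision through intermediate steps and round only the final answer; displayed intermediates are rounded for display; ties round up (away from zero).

1.9830

recognized (one external pair, fixed centres): single-mesh tooth geometry, m = 3.774, N1 = 51, N2 = 72
base radii: r_b1 = 92.052991, r_b2 = 129.957164
tip radii: r_a1 = 100.011000, r_a2 = 139.638000
no profile shift: α' = α, a' = a
action lengths: √(r_a1²−r_b1²) = 39.095356, √(r_a2²−r_b2²) = 51.087244
base pitch p_b = π·m·cos α = 11.340902
CR = (39.095356 + 51.087244 − 232.101000·sin 16.95700°)/11.340902 = 1.983037
contact ratio ≈ 1.9830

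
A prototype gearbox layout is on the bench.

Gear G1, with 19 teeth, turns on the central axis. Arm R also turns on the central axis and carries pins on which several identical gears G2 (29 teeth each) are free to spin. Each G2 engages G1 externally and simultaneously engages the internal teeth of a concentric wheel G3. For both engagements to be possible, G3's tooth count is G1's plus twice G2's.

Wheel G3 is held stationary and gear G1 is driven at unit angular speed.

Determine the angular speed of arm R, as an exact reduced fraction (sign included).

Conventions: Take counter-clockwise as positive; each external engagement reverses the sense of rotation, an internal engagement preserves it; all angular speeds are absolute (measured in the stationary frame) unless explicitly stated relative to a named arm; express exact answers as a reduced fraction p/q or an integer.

19/96

topology: planetary set — G1 19T / G2 29T / G3 77T, arm = carrier (Willis)
ring teeth: 19 + 2·29 = 77
19(ω_sun−ω_arm) = −77(ω_ring−ω_arm),  ω_ring = 0, ω_sun = 1
19(1−ω_arm) = −77(0−ω_arm)  ⇒  96·ω_arm = 19  ⇒  ω_arm = 19/96
exact speed ratio = 19/96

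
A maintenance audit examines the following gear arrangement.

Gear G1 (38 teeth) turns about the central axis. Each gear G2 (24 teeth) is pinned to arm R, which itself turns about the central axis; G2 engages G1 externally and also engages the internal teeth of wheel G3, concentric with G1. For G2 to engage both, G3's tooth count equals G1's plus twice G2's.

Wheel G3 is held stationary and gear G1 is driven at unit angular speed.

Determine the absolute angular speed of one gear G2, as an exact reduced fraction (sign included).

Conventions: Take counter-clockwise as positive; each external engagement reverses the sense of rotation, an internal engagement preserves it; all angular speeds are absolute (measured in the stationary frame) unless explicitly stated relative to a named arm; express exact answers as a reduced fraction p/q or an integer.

-19/24

class = planetary set [G3 = 38+2·24 = 86; Willis about the carrier]
ring teeth: 38 + 2·24 = 86
38(ω_sun−ω_arm) = −86(ω_ring−ω_arm),  ω_ring = 0, ω_sun = 1
38(1−ω_arm) = −86(0−ω_arm)  ⇒  124·ω_arm = 38  ⇒  ω_arm = 19/62
sun–planet mesh: 38·(1−19/62) = −24·(ω_p−ω_arm)  ⇒  ω_p−ω_arm = -817/744
ω_p = 19/62 − 817/744 = -19/24
exact speed ratio = -19/24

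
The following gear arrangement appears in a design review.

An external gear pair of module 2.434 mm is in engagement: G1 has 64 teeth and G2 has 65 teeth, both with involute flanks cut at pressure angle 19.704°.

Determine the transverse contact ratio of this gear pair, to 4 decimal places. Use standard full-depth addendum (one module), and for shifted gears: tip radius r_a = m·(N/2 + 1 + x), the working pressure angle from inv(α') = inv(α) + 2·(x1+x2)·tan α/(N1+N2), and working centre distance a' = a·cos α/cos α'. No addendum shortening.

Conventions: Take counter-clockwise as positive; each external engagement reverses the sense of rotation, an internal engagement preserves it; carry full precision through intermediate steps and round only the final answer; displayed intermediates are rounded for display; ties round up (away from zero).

1.8131

single-mesh involute tooth geometry (64T engaging 65T at module 2.434)
base radii: r_b1 = 73.327425, r_b2 = 74.473166
tip radii: r_a1 = 80.322000, r_a2 = 81.539000
no profile shift: α' = α, a' = a
action lengths: √(r_a1²−r_b1²) = 32.782808, √(r_a2²−r_b2²) = 33.201749
base pitch p_b = π·m·cos α = 7.198903
CR = (32.782808 + 33.201749 − 156.993000·sin 19.70400°)/7.198903 = 1.813143
contact ratio ≈ 1.8131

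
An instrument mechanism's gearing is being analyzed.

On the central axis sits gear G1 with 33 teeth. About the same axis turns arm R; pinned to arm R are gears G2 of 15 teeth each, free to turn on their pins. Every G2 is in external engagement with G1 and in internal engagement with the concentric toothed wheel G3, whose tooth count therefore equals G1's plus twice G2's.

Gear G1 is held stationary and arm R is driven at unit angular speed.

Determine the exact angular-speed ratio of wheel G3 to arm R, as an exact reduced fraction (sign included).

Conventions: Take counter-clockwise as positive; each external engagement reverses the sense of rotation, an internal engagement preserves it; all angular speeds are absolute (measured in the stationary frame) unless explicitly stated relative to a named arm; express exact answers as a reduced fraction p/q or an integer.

recognized (axles ride arm R): planetary set, 33/15/63 teeth
ring teeth: 33 + 2·15 = 63
33(ω_sun−ω_arm) = −63(ω_ring−ω_arm),  ω_sun = 0, ω_arm = 1
ω_ring = 1 − (33/63)(0−1) = 32/21
ω_out/ω_in = 32/21

32/21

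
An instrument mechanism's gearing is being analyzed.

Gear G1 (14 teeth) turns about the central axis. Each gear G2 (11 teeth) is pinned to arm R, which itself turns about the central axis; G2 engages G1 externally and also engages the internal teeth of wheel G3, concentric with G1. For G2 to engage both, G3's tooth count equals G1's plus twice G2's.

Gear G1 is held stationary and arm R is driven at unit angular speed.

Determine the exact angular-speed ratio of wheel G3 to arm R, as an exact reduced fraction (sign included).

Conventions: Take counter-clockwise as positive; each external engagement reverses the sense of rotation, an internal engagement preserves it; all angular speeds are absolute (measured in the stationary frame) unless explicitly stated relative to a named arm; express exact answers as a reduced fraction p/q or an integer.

planetary set (14T centre, 11T on arm, 36T internal) — Willis relation
ring teeth: 14 + 2·11 = 36
14(ω_sun−ω_arm) = −36(ω_ring−ω_arm),  ω_sun = 0, ω_arm = 1
ω_ring = 1 − (14/36)(0−1) = 25/18
ω_out/ω_in = 25/18

25/18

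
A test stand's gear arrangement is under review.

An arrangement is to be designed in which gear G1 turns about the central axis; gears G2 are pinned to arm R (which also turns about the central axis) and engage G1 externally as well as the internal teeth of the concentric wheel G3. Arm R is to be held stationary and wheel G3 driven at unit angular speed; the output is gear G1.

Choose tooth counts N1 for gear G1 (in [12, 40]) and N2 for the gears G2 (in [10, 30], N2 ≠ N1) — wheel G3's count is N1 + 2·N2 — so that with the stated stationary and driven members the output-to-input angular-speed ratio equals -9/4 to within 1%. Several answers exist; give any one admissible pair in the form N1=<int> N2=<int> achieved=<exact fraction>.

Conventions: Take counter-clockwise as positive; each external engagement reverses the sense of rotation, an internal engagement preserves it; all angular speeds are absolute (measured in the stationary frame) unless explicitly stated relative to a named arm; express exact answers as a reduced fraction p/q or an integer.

N1=16 N2=10 achieved=-9/4

class = planetary set [ratio -9/4 wanted; Willis about the carrier]
Willis with ω_arm = 0: ω_sun/ω_ring = −N3/N1; set equal to -9/4  ⇒  N3/N1 = −(-9/4) = 9/4
N3 = N1 + 2·N2  ⇒  N2/N1 = (N3/N1 − 1)/2 = (9/4 − 1)/2 = 5/8
smallest multiple with N1 ≥ 12 and N2 ≥ 10: k = 2  ⇒  N1 = 2·8 = 16, N2 = 2·5 = 10 (N1 ≤ 40, N2 ≤ 30, N2 ≠ N1 ✓), N3 = 16 + 2·10 = 36
check: −N3/N1 with N1 = 16, N3 = 36 gives -9/4; |achieved − target| = 0 ≤ 9/400 ✓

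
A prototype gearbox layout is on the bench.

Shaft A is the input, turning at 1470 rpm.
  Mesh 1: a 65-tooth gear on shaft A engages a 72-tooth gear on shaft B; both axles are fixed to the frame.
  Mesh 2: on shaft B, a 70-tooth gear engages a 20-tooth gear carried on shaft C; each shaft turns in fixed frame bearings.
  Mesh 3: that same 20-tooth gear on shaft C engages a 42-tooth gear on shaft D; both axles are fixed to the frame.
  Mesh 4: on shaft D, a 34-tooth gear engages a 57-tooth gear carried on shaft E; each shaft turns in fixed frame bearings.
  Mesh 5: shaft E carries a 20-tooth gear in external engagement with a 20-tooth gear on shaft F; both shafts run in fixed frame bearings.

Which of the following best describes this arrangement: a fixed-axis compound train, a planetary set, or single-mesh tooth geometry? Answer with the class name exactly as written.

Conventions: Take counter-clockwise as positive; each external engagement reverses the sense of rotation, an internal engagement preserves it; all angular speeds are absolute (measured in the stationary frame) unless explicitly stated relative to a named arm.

class = fixed-axis compound train [5 meshes; 5 ratios multiply, 5 sense flips]
classification: fixed-axis compound train

fixed-axis compound train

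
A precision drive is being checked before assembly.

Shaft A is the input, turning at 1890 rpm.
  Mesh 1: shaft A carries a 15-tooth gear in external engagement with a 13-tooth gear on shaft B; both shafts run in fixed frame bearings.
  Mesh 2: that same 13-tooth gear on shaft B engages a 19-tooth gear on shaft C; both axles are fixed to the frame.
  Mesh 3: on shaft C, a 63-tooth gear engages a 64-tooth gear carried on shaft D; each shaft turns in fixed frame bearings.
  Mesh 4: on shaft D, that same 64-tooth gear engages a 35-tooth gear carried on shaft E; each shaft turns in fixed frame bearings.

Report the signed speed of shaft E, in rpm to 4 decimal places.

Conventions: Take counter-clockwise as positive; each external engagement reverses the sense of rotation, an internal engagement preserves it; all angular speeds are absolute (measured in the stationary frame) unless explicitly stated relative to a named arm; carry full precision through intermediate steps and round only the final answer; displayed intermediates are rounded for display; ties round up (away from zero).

+2685.7895 rpm

topology: fixed-axis compound train — 4 meshes, A→E
mesh 1 [15T→13T]: ω = 1890.0000×15/13 = 2180.7692 rpm, sense flips to −
mesh 2 [13T→19T]: ω = 2180.7692×13/19 = 1492.1053 rpm, sense flips to +
mesh 3 [63T→64T]: ω = 1492.1053×63/64 = 1468.7911 rpm, sense flips to −
mesh 4 [64T→35T]: ω = 1468.7911×64/35 = 2685.7895 rpm, sense flips to +
signed output speed = +2685.7895 rpm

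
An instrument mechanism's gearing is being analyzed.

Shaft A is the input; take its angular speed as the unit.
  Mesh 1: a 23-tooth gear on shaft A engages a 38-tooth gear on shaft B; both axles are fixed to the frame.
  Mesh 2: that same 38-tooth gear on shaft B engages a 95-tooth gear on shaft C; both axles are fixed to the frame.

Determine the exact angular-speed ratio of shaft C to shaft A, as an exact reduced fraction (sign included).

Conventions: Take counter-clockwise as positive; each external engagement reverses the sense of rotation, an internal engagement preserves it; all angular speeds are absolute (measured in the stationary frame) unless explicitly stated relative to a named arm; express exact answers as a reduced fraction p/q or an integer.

23/95

class = fixed-axis compound train [2 meshes; 2 ratios multiply, 2 sense flips]
mesh 1 [23T→38T]: running ratio 23/38, sense −
mesh 2 [38T→95T]: running ratio 23/95, sense +
ω_out/ω_in = 23/95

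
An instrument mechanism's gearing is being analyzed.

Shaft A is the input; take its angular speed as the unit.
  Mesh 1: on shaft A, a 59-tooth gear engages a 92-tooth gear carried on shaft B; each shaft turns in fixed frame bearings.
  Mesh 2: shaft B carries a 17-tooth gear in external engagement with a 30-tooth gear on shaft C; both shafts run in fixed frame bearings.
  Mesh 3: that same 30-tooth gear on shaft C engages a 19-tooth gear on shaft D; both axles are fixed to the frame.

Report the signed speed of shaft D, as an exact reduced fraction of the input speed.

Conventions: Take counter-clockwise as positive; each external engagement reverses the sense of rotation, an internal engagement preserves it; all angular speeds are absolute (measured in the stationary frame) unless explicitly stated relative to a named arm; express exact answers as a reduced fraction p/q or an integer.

3-mesh fixed-axis compound train (all bearings frame-fixed)
mesh 1 [59T→92T]: |ω|/ω_in = 1×59/92 = 59/92, sense flips to −
mesh 2 [17T→30T]: |ω|/ω_in = (59/92)×17/30 = 1003/2760, sense flips to +
mesh 3 [30T→19T]: |ω|/ω_in = (1003/2760)×30/19 = 1003/1748, sense flips to −
signed output speed (× input speed) = -1003/1748

-1003/1748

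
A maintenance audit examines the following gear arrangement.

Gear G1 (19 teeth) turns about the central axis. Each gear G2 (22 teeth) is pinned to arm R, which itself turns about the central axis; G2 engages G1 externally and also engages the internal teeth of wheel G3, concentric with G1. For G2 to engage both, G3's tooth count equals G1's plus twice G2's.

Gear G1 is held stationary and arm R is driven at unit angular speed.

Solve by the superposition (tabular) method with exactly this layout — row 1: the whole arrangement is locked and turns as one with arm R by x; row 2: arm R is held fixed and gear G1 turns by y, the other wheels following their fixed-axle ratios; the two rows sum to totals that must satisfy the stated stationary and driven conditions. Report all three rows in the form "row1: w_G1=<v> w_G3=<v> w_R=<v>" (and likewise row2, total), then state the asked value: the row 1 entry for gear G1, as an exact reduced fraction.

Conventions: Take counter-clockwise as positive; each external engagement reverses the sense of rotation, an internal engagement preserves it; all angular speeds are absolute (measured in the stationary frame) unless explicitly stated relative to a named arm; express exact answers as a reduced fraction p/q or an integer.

topology: planetary set — G1 19T / G2 22T / G3 63T, arm = carrier (Willis)
row 1 — lock + rotate with arm: ω_sun = ω_ring = ω_arm = x
row 2: sun turns y, ring = −(19/63)·y, arm 0
boundary: total ω_sun = x + y = 0 and total ω_arm = x = 1  ⇒  y = -1, x = 1
row 2 ring = −(19/63)·(-1) = 19/63
totals (row 1 + row 2): sun 1 + (-1) = 0, ring 1 + 19/63 = 82/63, arm 1 + 0 = 1
asked cell (row1, sun) = 1

row1: w_G1=1 w_G3=1 w_R=1
row2: w_G1=-1 w_G3=19/63 w_R=0
total: w_G1=0 w_G3=82/63 w_R=1
asked value: 1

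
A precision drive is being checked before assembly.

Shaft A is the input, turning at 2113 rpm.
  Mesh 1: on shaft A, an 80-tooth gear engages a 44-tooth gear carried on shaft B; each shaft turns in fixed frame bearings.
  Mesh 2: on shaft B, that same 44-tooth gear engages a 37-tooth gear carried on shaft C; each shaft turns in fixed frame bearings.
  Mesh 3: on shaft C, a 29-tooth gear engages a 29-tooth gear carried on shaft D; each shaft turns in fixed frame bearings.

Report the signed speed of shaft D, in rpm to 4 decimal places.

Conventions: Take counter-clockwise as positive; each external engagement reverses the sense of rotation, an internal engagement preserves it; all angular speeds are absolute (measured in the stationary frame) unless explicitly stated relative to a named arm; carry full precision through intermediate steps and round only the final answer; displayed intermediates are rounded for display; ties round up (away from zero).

class = fixed-axis compound train [3 meshes; 3 ratios multiply, 3 sense flips]
mesh 1 [80T→44T]: ω = 2113.0000×80/44 = 3841.8182 rpm, sense flips to −
mesh 2 [44T→37T]: ω = 3841.8182×44/37 = 4568.6486 rpm, sense flips to +
mesh 3 [29T→29T]: ω = 4568.6486×29/29 = 4568.6486 rpm, sense flips to −
signed output speed = -4568.6486 rpm

-4568.6486 rpm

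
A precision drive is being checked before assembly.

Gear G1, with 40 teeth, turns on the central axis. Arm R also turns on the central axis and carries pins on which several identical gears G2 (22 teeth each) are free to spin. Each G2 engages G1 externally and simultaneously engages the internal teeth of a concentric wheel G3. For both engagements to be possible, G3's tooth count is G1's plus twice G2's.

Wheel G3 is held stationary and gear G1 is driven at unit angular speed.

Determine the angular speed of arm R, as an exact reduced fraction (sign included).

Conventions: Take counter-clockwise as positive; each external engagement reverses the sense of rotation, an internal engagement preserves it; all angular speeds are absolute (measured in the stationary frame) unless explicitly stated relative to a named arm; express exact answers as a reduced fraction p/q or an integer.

class = planetary set [G3 = 40+2·22 = 84; Willis about the carrier]
ring teeth: 40 + 2·22 = 84
40(ω_sun−ω_arm) = −84(ω_ring−ω_arm),  ω_ring = 0, ω_sun = 1
40(1−ω_arm) = −84(0−ω_arm)  ⇒  124·ω_arm = 40  ⇒  ω_arm = 10/31
exact speed ratio = 10/31

10/31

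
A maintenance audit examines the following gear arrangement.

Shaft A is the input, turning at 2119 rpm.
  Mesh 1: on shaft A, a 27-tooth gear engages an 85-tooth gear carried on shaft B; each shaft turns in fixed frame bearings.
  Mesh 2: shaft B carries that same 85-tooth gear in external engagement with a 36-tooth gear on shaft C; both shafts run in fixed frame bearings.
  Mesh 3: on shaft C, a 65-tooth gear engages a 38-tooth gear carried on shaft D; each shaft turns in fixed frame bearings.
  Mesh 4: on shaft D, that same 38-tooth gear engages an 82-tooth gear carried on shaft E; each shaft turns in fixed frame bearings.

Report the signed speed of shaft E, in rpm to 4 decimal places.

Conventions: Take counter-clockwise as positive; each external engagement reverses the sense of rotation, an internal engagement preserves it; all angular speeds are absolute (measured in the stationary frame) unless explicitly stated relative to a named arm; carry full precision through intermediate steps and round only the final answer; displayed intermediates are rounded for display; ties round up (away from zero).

class = fixed-axis compound train [4 meshes; 4 ratios multiply, 4 sense flips]
mesh 1 [27T→85T]: ω = 2119.0000×27/85 = 673.0941 rpm, sense flips to −
mesh 2 [85T→36T]: ω = 673.0941×85/36 = 1589.2500 rpm, sense flips to +
mesh 3 [65T→38T]: ω = 1589.2500×65/38 = 2718.4539 rpm, sense flips to −
mesh 4 [38T→82T]: ω = 2718.4539×38/82 = 1259.7713 rpm, sense flips to +
signed output speed = +1259.7713 rpm

+1259.7713 rpm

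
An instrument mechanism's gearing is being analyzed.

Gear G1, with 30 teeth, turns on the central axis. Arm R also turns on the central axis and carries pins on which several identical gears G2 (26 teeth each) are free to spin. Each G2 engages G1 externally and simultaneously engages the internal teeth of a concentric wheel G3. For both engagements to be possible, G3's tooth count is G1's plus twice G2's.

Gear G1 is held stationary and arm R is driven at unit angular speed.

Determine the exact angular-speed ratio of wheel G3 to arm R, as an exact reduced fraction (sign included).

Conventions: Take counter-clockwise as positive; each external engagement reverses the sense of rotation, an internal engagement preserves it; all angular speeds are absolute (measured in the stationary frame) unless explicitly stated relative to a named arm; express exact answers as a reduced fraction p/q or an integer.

56/41

planetary set (30T centre, 26T on arm, 82T internal) — Willis relation
ring teeth: 30 + 2·26 = 82
30(ω_sun−ω_arm) = −82(ω_ring−ω_arm),  ω_sun = 0, ω_arm = 1
ω_ring = 1 − (30/82)(0−1) = 56/41
ω_out/ω_in = 56/41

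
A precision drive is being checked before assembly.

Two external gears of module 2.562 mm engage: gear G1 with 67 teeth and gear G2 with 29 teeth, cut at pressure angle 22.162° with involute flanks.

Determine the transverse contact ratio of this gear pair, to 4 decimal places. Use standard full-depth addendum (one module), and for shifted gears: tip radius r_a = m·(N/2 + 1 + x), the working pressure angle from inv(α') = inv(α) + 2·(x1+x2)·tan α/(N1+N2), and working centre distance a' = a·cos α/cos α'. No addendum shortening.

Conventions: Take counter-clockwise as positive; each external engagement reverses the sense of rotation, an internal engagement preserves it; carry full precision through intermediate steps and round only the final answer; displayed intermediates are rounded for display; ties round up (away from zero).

class = single-mesh tooth geometry [involute pair 67T × 29T, m = 2.562]
base radii: r_b1 = 79.486185, r_b2 = 34.404468
tip radii: r_a1 = 88.389000, r_a2 = 39.711000
no profile shift: α' = α, a' = a
action lengths: √(r_a1²−r_b1²) = 38.659562, √(r_a2²−r_b2²) = 19.831694
base pitch p_b = π·m·cos α = 7.454126
CR = (38.659562 + 19.831694 − 122.976000·sin 22.16200°)/7.454126 = 1.623454
contact ratio ≈ 1.6235

1.6235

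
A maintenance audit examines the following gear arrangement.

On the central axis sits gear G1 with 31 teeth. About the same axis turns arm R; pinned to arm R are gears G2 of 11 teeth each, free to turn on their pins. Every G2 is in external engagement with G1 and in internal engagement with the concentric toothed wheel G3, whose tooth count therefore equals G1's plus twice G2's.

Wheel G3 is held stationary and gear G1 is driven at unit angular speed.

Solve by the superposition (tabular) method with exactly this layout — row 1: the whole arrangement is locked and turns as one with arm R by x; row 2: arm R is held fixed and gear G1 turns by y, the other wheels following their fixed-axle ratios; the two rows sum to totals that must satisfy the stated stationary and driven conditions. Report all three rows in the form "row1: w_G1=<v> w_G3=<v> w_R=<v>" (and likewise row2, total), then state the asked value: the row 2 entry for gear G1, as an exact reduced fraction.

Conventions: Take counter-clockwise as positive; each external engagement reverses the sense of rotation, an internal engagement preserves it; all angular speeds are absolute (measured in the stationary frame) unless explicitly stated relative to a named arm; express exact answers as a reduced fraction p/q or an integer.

class = planetary set [G3 = 31+2·11 = 53; Willis about the carrier]
row 1 (train locked, turned with arm): all members turn x
row 2 — arm fixed, fixed-axis ratios: sun y, ring −(31/53)·y, arm 0
boundary: total ω_ring = x − (31/53)·y = 0 and total ω_sun = x + y = 1  ⇒  y = 53/84, x = 31/84
row 2 ring = −(31/53)·53/84 = -31/84
totals (row 1 + row 2): sun 31/84 + 53/84 = 1, ring 31/84 + (-31/84) = 0, arm 31/84 + 0 = 31/84
asked cell (row2, sun) = 53/84

row1: w_G1=31/84 w_G3=31/84 w_R=31/84
row2: w_G1=53/84 w_G3=-31/84 w_R=0
total: w_G1=1 w_G3=0 w_R=31/84
asked value: 53/84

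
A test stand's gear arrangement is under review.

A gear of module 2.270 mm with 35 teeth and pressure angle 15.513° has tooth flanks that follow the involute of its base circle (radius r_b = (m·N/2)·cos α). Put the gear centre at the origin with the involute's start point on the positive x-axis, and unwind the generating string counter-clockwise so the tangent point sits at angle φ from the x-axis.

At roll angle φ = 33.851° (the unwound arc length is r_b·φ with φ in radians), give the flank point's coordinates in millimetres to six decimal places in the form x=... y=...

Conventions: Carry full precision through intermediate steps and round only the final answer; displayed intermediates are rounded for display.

topology: single-mesh involute geometry — m = 2.270, N = 35
pitch radius r_p = m·N/2 = 2.270·35/2 = 39.725000
base radius r_b = r_p·cos α = 39.725000·cos 15.513° = 38.277810
roll angle φ = 33.851° = 0.59081141 rad
x = r_b·(cos φ + φ·sin φ) = 44.386629
y = r_b·(sin φ − φ·cos φ) = 2.540602

x=44.386629 y=2.540602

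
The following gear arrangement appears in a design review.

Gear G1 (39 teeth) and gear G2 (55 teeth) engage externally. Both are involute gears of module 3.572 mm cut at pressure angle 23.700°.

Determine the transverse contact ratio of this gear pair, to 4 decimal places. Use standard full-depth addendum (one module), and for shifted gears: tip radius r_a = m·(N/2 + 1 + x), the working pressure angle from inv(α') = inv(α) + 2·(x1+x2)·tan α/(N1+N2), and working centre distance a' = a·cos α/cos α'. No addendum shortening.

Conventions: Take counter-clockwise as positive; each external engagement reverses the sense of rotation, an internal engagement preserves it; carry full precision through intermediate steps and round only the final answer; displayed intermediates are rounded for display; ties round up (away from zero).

single-mesh involute tooth geometry (39T engaging 55T at module 3.572)
base radii: r_b1 = 63.779562, r_b2 = 89.945537
tip radii: r_a1 = 73.226000, r_a2 = 101.802000
no profile shift: α' = α, a' = a
action lengths: √(r_a1²−r_b1²) = 35.975193, √(r_a2²−r_b2²) = 47.680684
base pitch p_b = π·m·cos α = 10.275354
CR = (35.975193 + 47.680684 − 167.884000·sin 23.70000°)/10.275354 = 1.574182
contact ratio ≈ 1.5742

1.5742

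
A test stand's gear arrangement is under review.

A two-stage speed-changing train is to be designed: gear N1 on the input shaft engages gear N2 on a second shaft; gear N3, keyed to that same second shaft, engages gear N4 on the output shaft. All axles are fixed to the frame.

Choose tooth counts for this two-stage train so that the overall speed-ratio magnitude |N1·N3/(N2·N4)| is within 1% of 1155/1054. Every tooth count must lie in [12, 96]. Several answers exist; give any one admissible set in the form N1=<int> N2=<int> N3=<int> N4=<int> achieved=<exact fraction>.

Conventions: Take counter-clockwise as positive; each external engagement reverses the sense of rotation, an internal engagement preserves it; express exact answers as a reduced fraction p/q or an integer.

design class (target 1155/1054): fixed-axis compound train
target = 1155/1054 in lowest terms: an exact hit needs N1·N3 = k·1155 and N2·N4 = k·1054 for one integer k, every count in [12, 96]; additionally prefer no 1:1 stage (N1 ≠ N2, N3 ≠ N4)
k = 1: N1·N3 = 1155 = 15·77, N2·N4 = 1054 = 17·62
achieved = 15·77/(17·62) = 1155/1054; |achieved − target| = 0 ≤ 231/21080 ✓

N1=15 N2=17 N3=77 N4=62 achieved=1155/1054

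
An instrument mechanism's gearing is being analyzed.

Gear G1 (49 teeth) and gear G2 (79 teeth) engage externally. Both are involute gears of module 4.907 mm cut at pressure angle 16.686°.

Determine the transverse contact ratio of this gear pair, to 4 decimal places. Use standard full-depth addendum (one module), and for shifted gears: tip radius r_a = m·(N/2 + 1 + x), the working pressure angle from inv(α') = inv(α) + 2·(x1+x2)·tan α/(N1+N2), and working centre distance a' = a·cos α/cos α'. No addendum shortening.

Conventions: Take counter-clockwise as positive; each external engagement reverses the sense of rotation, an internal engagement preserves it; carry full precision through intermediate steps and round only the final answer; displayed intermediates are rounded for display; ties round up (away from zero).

2.0078

topology: single-mesh involute geometry — m = 4.907, 49T/79T pair
base radii: r_b1 = 115.159295, r_b2 = 185.664986
tip radii: r_a1 = 125.128500, r_a2 = 198.733500
no profile shift: α' = α, a' = a
action lengths: √(r_a1²−r_b1²) = 48.943623, √(r_a2²−r_b2²) = 70.876774
base pitch p_b = π·m·cos α = 14.766677
CR = (48.943623 + 70.876774 − 314.048000·sin 16.68600°)/14.766677 = 2.007825
contact ratio ≈ 2.0078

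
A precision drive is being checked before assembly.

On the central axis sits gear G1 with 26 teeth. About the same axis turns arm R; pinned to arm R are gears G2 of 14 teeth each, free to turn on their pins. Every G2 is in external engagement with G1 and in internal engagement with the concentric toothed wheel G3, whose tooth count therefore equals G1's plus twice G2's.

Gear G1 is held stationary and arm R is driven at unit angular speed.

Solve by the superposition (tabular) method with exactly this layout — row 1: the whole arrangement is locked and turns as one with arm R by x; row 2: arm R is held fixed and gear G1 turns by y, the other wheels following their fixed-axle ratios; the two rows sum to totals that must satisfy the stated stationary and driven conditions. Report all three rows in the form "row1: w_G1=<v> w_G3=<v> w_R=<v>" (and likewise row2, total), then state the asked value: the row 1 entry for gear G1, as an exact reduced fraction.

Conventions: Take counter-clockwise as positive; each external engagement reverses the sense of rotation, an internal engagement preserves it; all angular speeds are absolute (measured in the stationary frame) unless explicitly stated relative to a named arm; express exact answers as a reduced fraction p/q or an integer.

row1: w_G1=1 w_G3=1 w_R=1
row2: w_G1=-1 w_G3=13/27 w_R=0
total: w_G1=0 w_G3=40/27 w_R=1
asked value: 1

recognized (axles ride arm R): planetary set, 26/14/54 teeth
row 1 (train locked, turned with arm): all members turn x
row 2 (arm held, sun turns y): ω_ring = −(26/54)·y, ω_arm = 0
boundary: total ω_sun = x + y = 0 and total ω_arm = x = 1  ⇒  y = -1, x = 1
row 2 ring = −(26/54)·(-1) = 13/27
totals (row 1 + row 2): sun 1 + (-1) = 0, ring 1 + 13/27 = 40/27, arm 1 + 0 = 1
asked cell (row1, sun) = 1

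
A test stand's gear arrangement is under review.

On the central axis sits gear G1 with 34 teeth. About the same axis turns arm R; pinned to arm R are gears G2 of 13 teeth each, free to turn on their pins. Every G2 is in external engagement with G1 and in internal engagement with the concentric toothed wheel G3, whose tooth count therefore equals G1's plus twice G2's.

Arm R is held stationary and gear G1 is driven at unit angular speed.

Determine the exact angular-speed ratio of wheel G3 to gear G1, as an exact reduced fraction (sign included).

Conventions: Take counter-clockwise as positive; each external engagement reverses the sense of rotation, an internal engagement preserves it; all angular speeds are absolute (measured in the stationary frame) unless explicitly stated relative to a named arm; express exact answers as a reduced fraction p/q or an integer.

-17/30

topology: planetary set — G1 34T / G2 13T / G3 60T, arm = carrier (Willis)
ring teeth: 34 + 2·13 = 60
34(ω_sun−ω_arm) = −60(ω_ring−ω_arm),  ω_arm = 0, ω_sun = 1
ω_ring = 0 − (34/60)(1−0) = -17/30
ω_out/ω_in = -17/30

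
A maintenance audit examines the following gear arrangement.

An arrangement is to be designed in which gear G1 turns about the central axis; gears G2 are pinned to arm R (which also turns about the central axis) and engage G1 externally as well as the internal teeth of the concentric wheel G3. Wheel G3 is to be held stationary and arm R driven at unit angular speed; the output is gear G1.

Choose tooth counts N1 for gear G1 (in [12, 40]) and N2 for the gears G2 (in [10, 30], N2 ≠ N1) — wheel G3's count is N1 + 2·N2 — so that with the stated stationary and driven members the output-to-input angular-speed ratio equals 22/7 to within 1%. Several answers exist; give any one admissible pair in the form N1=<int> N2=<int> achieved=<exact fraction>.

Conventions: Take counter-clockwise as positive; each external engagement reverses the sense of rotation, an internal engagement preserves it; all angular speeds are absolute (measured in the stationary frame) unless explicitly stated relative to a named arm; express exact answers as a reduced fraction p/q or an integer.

N1=21 N2=12 achieved=22/7

class = planetary set [ratio 22/7 wanted; Willis about the carrier]
Willis with ω_ring = 0: ω_sun/ω_arm = (N1+N3)/N1; set equal to 22/7  ⇒  N3/N1 = 22/7 − 1 = 15/7
N3 = N1 + 2·N2  ⇒  N2/N1 = (N3/N1 − 1)/2 = (15/7 − 1)/2 = 4/7
smallest multiple with N1 ≥ 12 and N2 ≥ 10: k = 3  ⇒  N1 = 3·7 = 21, N2 = 3·4 = 12 (N1 ≤ 40, N2 ≤ 30, N2 ≠ N1 ✓), N3 = 21 + 2·12 = 45
check: (N1+N3)/N1 with N1 = 21, N3 = 45 gives 22/7; |achieved − target| = 0 ≤ 11/350 ✓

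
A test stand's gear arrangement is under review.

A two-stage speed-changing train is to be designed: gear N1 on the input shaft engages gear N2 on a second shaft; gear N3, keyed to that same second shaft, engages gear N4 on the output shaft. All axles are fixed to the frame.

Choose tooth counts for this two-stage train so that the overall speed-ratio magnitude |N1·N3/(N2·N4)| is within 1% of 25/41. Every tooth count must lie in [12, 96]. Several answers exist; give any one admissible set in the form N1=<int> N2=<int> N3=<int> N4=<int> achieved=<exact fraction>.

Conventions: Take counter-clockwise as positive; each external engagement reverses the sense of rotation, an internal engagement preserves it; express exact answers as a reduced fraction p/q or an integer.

topology: fixed-axis compound train — 2 stages, target 25/41
target = 25/41 in lowest terms: an exact hit needs N1·N3 = k·25 and N2·N4 = k·41 for one integer k, every count in [12, 96]; additionally prefer no 1:1 stage (N1 ≠ N2, N3 ≠ N4)
k = 1…11: no 1:1-free in-range split of k·25 and k·41 into factor pairs; take k = 12
k = 12: N1·N3 = 300 = 12·25, N2·N4 = 492 = 41·12
achieved = 12·25/(41·12) = 25/41; |achieved − target| = 0 ≤ 1/164 ✓

N1=12 N2=41 N3=25 N4=12 achieved=25/41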